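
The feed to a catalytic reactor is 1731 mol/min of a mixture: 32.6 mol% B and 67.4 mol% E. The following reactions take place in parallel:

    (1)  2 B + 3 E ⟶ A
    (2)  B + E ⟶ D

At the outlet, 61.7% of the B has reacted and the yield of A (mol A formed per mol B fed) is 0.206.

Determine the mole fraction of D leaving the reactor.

Yield of A: 1ξ₁ / 564.3 = 0.206 → ξ₁ = 116.2 mol/min.
Conversion of B: 2ξ₁ + 1ξ₂ = 0.617 × 564.3 = 348.2 → ξ₂ = 115.7 mol/min.
Outlet amounts (n = n₀ + Σ ν·ξ):
  B: 564.3 − 2(116.2) − 1(115.7) = 216.1
  E: 1167 − 3(116.2) − 1(115.7) = 702.3
  A: 0 + 1(116.2) = 116.2
  D: 0 + 1(115.7) = 115.7
Total out = 1150 mol/min; y_D = 115.7 / 1150 = 0.1006.

0.101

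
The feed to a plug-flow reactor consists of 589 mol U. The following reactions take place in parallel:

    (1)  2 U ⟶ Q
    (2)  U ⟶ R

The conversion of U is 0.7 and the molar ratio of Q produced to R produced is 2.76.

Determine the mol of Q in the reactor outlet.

175 mol

Conversion of U: U consumed = 0.7 × 589 = 412.3 mol = 2ξ₁ + 1ξ₂.
Selectivity: 1ξ₁ / (1ξ₂) = 2.76 → ξ₁ = 2.76 ξ₂.
Substitute: (2·2.76 + 1) ξ₂ = 412.3 → ξ₂ = 63.24 mol, ξ₁ = 174.5 mol.
Outlet amounts (n = n₀ + Σ ν·ξ):
  U: 589 − 2(174.5) − 1(63.24) = 176.7
  Q: 0 + 1(174.5) = 174.5
  R: 0 + 1(63.24) = 63.24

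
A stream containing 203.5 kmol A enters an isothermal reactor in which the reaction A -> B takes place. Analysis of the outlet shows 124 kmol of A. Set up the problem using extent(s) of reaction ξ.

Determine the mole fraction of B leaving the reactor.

For A: n = n₀ − 1ξ → 124 = 203.5 − 1ξ, giving ξ = 79.5 kmol.
Outlet amounts (n = n₀ + ν ξ):
  A: 203.5 − 1(79.5) = 124
  B: 0 + 1(79.5) = 79.5
Total out = 203.5 kmol; y_B = 79.5 / 203.5 = 0.3907.

0.391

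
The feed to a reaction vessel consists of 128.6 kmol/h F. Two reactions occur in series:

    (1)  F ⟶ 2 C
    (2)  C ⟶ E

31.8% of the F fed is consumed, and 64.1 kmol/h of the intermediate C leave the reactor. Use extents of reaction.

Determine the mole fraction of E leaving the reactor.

0.104

Conversion of F: F consumed = 1ξ₁ = 0.318 × 128.6 → ξ₁ = 40.89 kmol/h.
C balance: n_C = 0 + 2ξ₁ − 1ξ₂ = 64.1 → ξ₂ = (2·40.89 − 64.1)/1 = 17.69 kmol/h.
Outlet amounts (n = n₀ + Σ ν·ξ):
  F: 128.6 − 1(40.89) = 87.71
  C: 0 + 2(40.89) − 1(17.69) = 64.1
  E: 0 + 1(17.69) = 17.69
Total out = 169.5 kmol/h; y_E = 17.69 / 169.5 = 0.1044.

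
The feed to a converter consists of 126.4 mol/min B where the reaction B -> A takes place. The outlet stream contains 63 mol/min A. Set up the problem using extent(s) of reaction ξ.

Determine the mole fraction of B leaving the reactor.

0.502

For A: n = n₀ + 1ξ → 63 = 0 + 1ξ, giving ξ = 63 mol/min.
Outlet amounts (n = n₀ + ν ξ):
  B: 126.4 − 1(63) = 63.4
  A: 0 + 1(63) = 63
Total out = 126.4 mol/min; y_B = 63.4 / 126.4 = 0.5016.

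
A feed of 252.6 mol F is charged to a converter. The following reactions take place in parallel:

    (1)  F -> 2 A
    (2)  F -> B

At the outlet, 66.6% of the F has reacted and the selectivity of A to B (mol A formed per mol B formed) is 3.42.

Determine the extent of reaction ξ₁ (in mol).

ξ₁ = 106 mol

Conversion of F: F consumed = 0.666 × 252.6 = 168.2 mol = 1ξ₁ + 1ξ₂.
Selectivity: 2ξ₁ / (1ξ₂) = 3.42 → ξ₁ = 1.71 ξ₂.
Substitute: (1·1.71 + 1) ξ₂ = 168.2 → ξ₂ = 62.08 mol, ξ₁ = 106.2 mol.
Outlet amounts (n = n₀ + Σ ν·ξ):
  F: 252.6 − 1(106.2) − 1(62.08) = 84.37
  A: 0 + 2(106.2) = 212.3
  B: 0 + 1(62.08) = 62.08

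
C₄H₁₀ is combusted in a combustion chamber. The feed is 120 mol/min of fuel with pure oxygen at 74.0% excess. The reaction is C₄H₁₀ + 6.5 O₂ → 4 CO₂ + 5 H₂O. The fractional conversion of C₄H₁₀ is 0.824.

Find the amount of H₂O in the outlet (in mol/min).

494 mol/min

Stoichiometric O₂ = 6.5 × 120 = 780 mol/min; O₂ fed = 780 × 1.740 = 1357 mol/min.
Fuel reacted = 0.824 × 120 → ξ = 98.88 mol/min.
Outlet (n = n₀ + ν ξ):
  C₄H₁₀: 120 − 1(98.88) = 21.12
  O₂: 1357 − 6.5(98.88) = 714.5
  CO₂: 0 + 4(98.88) = 395.5
  H₂O: 0 + 5(98.88) = 494.4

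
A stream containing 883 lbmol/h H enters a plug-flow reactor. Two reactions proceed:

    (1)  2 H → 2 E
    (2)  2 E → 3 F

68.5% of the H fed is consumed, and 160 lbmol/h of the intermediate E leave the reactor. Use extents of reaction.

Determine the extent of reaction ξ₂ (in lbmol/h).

ξ₂ = 222 lbmol/h

Conversion of H: H consumed = 2ξ₁ = 0.685 × 883 → ξ₁ = 302.4 lbmol/h.
E balance: n_E = 0 + 2ξ₁ − 2ξ₂ = 160 → ξ₂ = (2·302.4 − 160)/2 = 222.4 lbmol/h.
Outlet amounts (n = n₀ + Σ ν·ξ):
  H: 883 − 2(302.4) = 278.1
  E: 0 + 2(302.4) − 2(222.4) = 160
  F: 0 + 3(222.4) = 667.3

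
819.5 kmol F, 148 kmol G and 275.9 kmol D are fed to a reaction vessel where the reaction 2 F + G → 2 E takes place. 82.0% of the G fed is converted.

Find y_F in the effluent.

G reacted = 0.82 × 148 = 121.4 kmol; ν_G = −1, so ξ = 121.4/1 = 121.4 kmol.
Outlet amounts (n = n₀ + ν ξ):
  F: 819.5 − 2(121.4) = 576.8
  G: 148 − 1(121.4) = 26.64
  E: 0 + 2(121.4) = 242.7
  D: 275.9 (inert)
Total out = 1122 kmol; y_F = 576.8 / 1122 = 0.514.

0.514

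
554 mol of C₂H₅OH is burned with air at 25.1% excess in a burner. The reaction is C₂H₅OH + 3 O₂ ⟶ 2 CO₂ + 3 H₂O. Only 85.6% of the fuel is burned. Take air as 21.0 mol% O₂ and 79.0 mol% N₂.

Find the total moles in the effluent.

10900 mol

Stoichiometric O₂ = 3 × 554 = 1662 mol; O₂ fed = 1662 × 1.251 = 2079 mol.
N₂ fed = 2079 × 79/21 = 7822 mol.
Fuel reacted = 0.856 × 554 → ξ = 474.2 mol.
Outlet (n = n₀ + ν ξ):
  C₂H₅OH: 554 − 1(474.2) = 79.78
  O₂: 2079 − 3(474.2) = 656.5
  N₂: 7822 (inert)
  CO₂: 0 + 2(474.2) = 948.4
  H₂O: 0 + 3(474.2) = 1423
Total out = 79.78 + 656.5 + 7822 + 948.4 + 1423 = 10930 mol.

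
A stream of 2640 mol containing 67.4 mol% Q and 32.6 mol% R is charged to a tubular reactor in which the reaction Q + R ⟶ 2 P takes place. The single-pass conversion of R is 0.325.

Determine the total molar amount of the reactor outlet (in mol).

2640 mol

R reacted = 0.325 × 860.6 = 279.7 mol; ν_R = −1, so ξ = 279.7/1 = 279.7 mol.
Outlet amounts (n = n₀ + ν ξ):
  Q: 1779 − 1(279.7) = 1500
  R: 860.6 − 1(279.7) = 580.9
  P: 0 + 2(279.7) = 559.4
Total out = 1500 + 580.9 + 559.4 = 2640 mol.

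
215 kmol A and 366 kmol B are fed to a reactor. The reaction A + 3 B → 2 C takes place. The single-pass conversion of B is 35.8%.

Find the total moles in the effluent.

494 kmol

B reacted = 0.358 × 366 = 131 kmol; ν_B = −3, so ξ = 131/3 = 43.68 kmol.
Outlet amounts (n = n₀ + ν ξ):
  A: 215 − 1(43.68) = 171.3
  B: 366 − 3(43.68) = 235
  C: 0 + 2(43.68) = 87.35
Total out = 171.3 + 235 + 87.35 = 493.6 kmol.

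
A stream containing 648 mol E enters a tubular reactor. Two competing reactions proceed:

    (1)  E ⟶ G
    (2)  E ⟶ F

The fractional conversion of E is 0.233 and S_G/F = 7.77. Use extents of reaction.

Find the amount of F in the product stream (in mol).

17.2 mol

Conversion of E: E consumed = 0.233 × 648 = 151 mol = 1ξ₁ + 1ξ₂.
Selectivity: 1ξ₁ / (1ξ₂) = 7.77 → ξ₁ = 7.77 ξ₂.
Substitute: (1·7.77 + 1) ξ₂ = 151 → ξ₂ = 17.22 mol, ξ₁ = 133.8 mol.
Outlet amounts (n = n₀ + Σ ν·ξ):
  E: 648 − 1(133.8) − 1(17.22) = 497
  G: 0 + 1(133.8) = 133.8
  F: 0 + 1(17.22) = 17.22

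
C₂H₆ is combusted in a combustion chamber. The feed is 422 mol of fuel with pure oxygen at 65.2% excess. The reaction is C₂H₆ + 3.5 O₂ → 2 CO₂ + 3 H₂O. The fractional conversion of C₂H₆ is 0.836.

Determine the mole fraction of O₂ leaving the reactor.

Stoichiometric O₂ = 3.5 × 422 = 1477 mol; O₂ fed = 1477 × 1.652 = 2440 mol.
Fuel reacted = 0.836 × 422 → ξ = 352.8 mol.
Outlet (n = n₀ + ν ξ):
  C₂H₆: 422 − 1(352.8) = 69.21
  O₂: 2440 − 3.5(352.8) = 1205
  CO₂: 0 + 2(352.8) = 705.6
  H₂O: 0 + 3(352.8) = 1058
Total out = 3038 mol; y_O₂ = 1205 / 3038 = 0.3967.

0.397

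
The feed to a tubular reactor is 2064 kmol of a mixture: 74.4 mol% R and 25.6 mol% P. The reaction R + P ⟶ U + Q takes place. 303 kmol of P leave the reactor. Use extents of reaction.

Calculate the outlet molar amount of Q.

For P: n = n₀ − 1ξ → 303 = 528.4 − 1ξ, giving ξ = 225.4 kmol.
Outlet amounts (n = n₀ + ν ξ):
  R: 1536 − 1(225.4) = 1310
  P: 528.4 − 1(225.4) = 303
  U: 0 + 1(225.4) = 225.4
  Q: 0 + 1(225.4) = 225.4

225 kmol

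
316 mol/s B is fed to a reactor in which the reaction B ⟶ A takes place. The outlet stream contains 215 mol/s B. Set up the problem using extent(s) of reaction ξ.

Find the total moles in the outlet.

For B: n = n₀ − 1ξ → 215 = 316 − 1ξ, giving ξ = 101 mol/s.
Outlet amounts (n = n₀ + ν ξ):
  B: 316 − 1(101) = 215
  A: 0 + 1(101) = 101
Total out = 215 + 101 = 316 mol/s.

316 mol/s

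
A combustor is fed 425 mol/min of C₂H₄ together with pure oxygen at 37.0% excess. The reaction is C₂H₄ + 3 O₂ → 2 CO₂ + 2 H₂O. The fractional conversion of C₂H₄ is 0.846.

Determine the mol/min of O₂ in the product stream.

668 mol/min

Stoichiometric O₂ = 3 × 425 = 1275 mol/min; O₂ fed = 1275 × 1.370 = 1747 mol/min.
Fuel reacted = 0.846 × 425 → ξ = 359.6 mol/min.
Outlet (n = n₀ + ν ξ):
  C₂H₄: 425 − 1(359.6) = 65.45
  O₂: 1747 − 3(359.6) = 668.1
  CO₂: 0 + 2(359.6) = 719.1
  H₂O: 0 + 2(359.6) = 719.1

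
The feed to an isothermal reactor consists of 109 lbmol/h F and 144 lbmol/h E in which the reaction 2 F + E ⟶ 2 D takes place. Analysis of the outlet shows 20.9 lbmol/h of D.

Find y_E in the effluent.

For D: n = n₀ + 2ξ → 20.9 = 0 + 2ξ, giving ξ = 10.45 lbmol/h.
Outlet amounts (n = n₀ + ν ξ):
  F: 109 − 2(10.45) = 88.1
  E: 144 − 1(10.45) = 133.6
  D: 0 + 2(10.45) = 20.9
Total out = 242.6 lbmol/h; y_E = 133.6 / 242.6 = 0.5506.

0.551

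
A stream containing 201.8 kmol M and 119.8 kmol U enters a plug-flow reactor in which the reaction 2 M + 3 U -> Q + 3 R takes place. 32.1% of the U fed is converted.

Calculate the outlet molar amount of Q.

12.8 kmol

U reacted = 0.321 × 119.8 = 38.46 kmol; ν_U = −3, so ξ = 38.46/3 = 12.82 kmol.
Outlet amounts (n = n₀ + ν ξ):
  M: 201.8 − 2(12.82) = 176.2
  U: 119.8 − 3(12.82) = 81.34
  Q: 0 + 1(12.82) = 12.82
  R: 0 + 3(12.82) = 38.46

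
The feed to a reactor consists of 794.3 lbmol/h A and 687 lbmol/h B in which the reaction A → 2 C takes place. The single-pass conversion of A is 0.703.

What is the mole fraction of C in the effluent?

A reacted = 0.703 × 794.3 = 558.4 lbmol/h; ν_A = −1, so ξ = 558.4/1 = 558.4 lbmol/h.
Outlet amounts (n = n₀ + ν ξ):
  A: 794.3 − 1(558.4) = 235.9
  C: 0 + 2(558.4) = 1117
  B: 687 (inert)
Total out = 2040 lbmol/h; y_C = 1117 / 2040 = 0.5475.

0.548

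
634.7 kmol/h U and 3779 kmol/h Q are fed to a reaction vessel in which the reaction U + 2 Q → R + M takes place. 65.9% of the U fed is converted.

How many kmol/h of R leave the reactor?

418 kmol/h

U reacted = 0.659 × 634.7 = 418.3 kmol/h; ν_U = −1, so ξ = 418.3/1 = 418.3 kmol/h.
Outlet amounts (n = n₀ + ν ξ):
  U: 634.7 − 1(418.3) = 216.4
  Q: 3779 − 2(418.3) = 2942
  R: 0 + 1(418.3) = 418.3
  M: 0 + 1(418.3) = 418.3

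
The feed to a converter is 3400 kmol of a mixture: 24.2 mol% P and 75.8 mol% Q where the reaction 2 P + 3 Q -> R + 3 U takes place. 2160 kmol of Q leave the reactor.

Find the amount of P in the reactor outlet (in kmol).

545 kmol

For Q: n = n₀ − 3ξ → 2160 = 2577 − 3ξ, giving ξ = 139.1 kmol.
Outlet amounts (n = n₀ + ν ξ):
  P: 822.8 − 2(139.1) = 544.7
  Q: 2577 − 3(139.1) = 2160
  R: 0 + 1(139.1) = 139.1
  U: 0 + 3(139.1) = 417.2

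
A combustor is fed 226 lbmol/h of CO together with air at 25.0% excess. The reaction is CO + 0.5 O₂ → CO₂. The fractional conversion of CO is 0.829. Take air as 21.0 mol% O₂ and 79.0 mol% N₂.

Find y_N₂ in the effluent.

Stoichiometric O₂ = 0.5 × 226 = 113 lbmol/h; O₂ fed = 113 × 1.250 = 141.2 lbmol/h.
N₂ fed = 141.2 × 79/21 = 531.4 lbmol/h.
Fuel reacted = 0.829 × 226 → ξ = 187.4 lbmol/h.
Outlet (n = n₀ + ν ξ):
  CO: 226 − 1(187.4) = 38.65
  O₂: 141.2 − 0.5(187.4) = 47.57
  N₂: 531.4 (inert)
  CO₂: 0 + 1(187.4) = 187.4
Total out = 804.9 lbmol/h; y_N₂ = 531.4 / 804.9 = 0.6601.

0.66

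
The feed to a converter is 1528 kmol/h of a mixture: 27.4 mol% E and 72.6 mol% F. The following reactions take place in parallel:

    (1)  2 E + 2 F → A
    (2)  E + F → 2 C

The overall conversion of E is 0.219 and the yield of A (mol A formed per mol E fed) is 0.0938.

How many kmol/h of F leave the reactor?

Yield of A: 1ξ₁ / 418.7 = 0.0938 → ξ₁ = 39.27 kmol/h.
Conversion of E: 2ξ₁ + 1ξ₂ = 0.219 × 418.7 = 91.69 → ξ₂ = 13.15 kmol/h.
Outlet amounts (n = n₀ + Σ ν·ξ):
  E: 418.7 − 2(39.27) − 1(13.15) = 327
  F: 1109 − 2(39.27) − 1(13.15) = 1018
  A: 0 + 1(39.27) = 39.27
  C: 0 + 2(13.15) = 26.29

1020 kmol/h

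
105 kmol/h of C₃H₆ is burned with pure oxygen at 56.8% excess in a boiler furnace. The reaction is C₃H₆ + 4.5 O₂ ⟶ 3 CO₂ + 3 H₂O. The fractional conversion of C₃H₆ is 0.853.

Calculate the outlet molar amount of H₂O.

269 kmol/h

Stoichiometric O₂ = 4.5 × 105 = 472.5 kmol/h; O₂ fed = 472.5 × 1.568 = 740.9 kmol/h.
Fuel reacted = 0.853 × 105 → ξ = 89.56 kmol/h.
Outlet (n = n₀ + ν ξ):
  C₃H₆: 105 − 1(89.56) = 15.44
  O₂: 740.9 − 4.5(89.56) = 337.8
  CO₂: 0 + 3(89.56) = 268.7
  H₂O: 0 + 3(89.56) = 268.7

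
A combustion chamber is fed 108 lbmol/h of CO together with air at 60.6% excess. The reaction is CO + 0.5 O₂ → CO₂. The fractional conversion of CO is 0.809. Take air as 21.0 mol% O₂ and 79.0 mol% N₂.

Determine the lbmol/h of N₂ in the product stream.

Stoichiometric O₂ = 0.5 × 108 = 54 lbmol/h; O₂ fed = 54 × 1.606 = 86.72 lbmol/h.
N₂ fed = 86.72 × 79/21 = 326.2 lbmol/h.
Fuel reacted = 0.809 × 108 → ξ = 87.37 lbmol/h.
Outlet (n = n₀ + ν ξ):
  CO: 108 − 1(87.37) = 20.63
  O₂: 86.72 − 0.5(87.37) = 43.04
  N₂: 326.2 (inert)
  CO₂: 0 + 1(87.37) = 87.37

326 lbmol/h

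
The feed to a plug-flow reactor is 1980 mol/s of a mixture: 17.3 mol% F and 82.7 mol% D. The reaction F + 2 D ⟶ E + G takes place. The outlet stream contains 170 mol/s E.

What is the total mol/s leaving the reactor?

1810 mol/s

For E: n = n₀ + 1ξ → 170 = 0 + 1ξ, giving ξ = 170 mol/s.
Outlet amounts (n = n₀ + ν ξ):
  F: 342.5 − 1(170) = 172.5
  D: 1637 − 2(170) = 1297
  E: 0 + 1(170) = 170
  G: 0 + 1(170) = 170
Total out = 172.5 + 1297 + 170 + 170 = 1810 mol/s.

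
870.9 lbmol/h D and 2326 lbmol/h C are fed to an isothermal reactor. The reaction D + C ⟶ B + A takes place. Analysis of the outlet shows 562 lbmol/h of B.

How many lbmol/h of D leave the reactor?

309 lbmol/h

For B: n = n₀ + 1ξ → 562 = 0 + 1ξ, giving ξ = 562 lbmol/h.
Outlet amounts (n = n₀ + ν ξ):
  D: 870.9 − 1(562) = 308.9
  C: 2326 − 1(562) = 1764
  B: 0 + 1(562) = 562
  A: 0 + 1(562) = 562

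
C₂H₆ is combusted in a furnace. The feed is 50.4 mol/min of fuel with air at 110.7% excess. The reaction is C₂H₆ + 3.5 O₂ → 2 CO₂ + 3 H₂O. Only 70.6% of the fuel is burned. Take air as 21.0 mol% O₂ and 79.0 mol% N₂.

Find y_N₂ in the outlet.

Stoichiometric O₂ = 3.5 × 50.4 = 176.4 mol/min; O₂ fed = 176.4 × 2.107 = 371.7 mol/min.
N₂ fed = 371.7 × 79/21 = 1398 mol/min.
Fuel reacted = 0.706 × 50.4 → ξ = 35.58 mol/min.
Outlet (n = n₀ + ν ξ):
  C₂H₆: 50.4 − 1(35.58) = 14.82
  O₂: 371.7 − 3.5(35.58) = 247.1
  N₂: 1398 (inert)
  CO₂: 0 + 2(35.58) = 71.16
  H₂O: 0 + 3(35.58) = 106.7
Total out = 1838 mol/min; y_N₂ = 1398 / 1838 = 0.7607.

0.761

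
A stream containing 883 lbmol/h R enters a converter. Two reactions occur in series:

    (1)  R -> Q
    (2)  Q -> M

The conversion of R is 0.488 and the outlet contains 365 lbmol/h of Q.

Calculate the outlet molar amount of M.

65.9 lbmol/h

Conversion of R: R consumed = 1ξ₁ = 0.488 × 883 → ξ₁ = 430.9 lbmol/h.
Q balance: n_Q = 0 + 1ξ₁ − 1ξ₂ = 365 → ξ₂ = (1·430.9 − 365)/1 = 65.9 lbmol/h.
Outlet amounts (n = n₀ + Σ ν·ξ):
  R: 883 − 1(430.9) = 452.1
  Q: 0 + 1(430.9) − 1(65.9) = 365
  M: 0 + 1(65.9) = 65.9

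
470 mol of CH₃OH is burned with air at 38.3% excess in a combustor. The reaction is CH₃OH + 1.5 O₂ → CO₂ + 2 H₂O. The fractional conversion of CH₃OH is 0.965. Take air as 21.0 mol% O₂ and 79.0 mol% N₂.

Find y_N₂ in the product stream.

Stoichiometric O₂ = 1.5 × 470 = 705 mol; O₂ fed = 705 × 1.383 = 975 mol.
N₂ fed = 975 × 79/21 = 3668 mol.
Fuel reacted = 0.965 × 470 → ξ = 453.6 mol.
Outlet (n = n₀ + ν ξ):
  CH₃OH: 470 − 1(453.6) = 16.45
  O₂: 975 − 1.5(453.6) = 294.7
  N₂: 3668 (inert)
  CO₂: 0 + 1(453.6) = 453.6
  H₂O: 0 + 2(453.6) = 907.1
Total out = 5340 mol; y_N₂ = 3668 / 5340 = 0.6869.

0.687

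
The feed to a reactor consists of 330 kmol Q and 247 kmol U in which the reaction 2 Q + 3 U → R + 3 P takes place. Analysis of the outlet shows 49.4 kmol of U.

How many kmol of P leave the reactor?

198 kmol

For U: n = n₀ − 3ξ → 49.4 = 247 − 3ξ, giving ξ = 65.87 kmol.
Outlet amounts (n = n₀ + ν ξ):
  Q: 330 − 2(65.87) = 198.3
  U: 247 − 3(65.87) = 49.4
  R: 0 + 1(65.87) = 65.87
  P: 0 + 3(65.87) = 197.6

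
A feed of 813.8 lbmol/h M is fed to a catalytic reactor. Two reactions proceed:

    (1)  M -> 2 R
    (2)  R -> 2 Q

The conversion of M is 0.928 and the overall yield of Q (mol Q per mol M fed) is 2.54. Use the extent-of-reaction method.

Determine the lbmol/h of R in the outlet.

Conversion of M: M consumed = 1ξ₁ = 0.928 × 813.8 → ξ₁ = 755.2 lbmol/h.
Yield of Q: 2ξ₂ / 813.8 = 2.54 → ξ₂ = 1034 lbmol/h.
Outlet amounts (n = n₀ + Σ ν·ξ):
  M: 813.8 − 1(755.2) = 58.59
  R: 0 + 2(755.2) − 1(1034) = 476.9
  Q: 0 + 2(1034) = 2067

477 lbmol/h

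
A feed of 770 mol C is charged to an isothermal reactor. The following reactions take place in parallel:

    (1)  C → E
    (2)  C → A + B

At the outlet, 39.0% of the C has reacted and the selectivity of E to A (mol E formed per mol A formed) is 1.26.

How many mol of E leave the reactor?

167 mol

Conversion of C: C consumed = 0.39 × 770 = 300.3 mol = 1ξ₁ + 1ξ₂.
Selectivity: 1ξ₁ / (1ξ₂) = 1.26 → ξ₁ = 1.26 ξ₂.
Substitute: (1·1.26 + 1) ξ₂ = 300.3 → ξ₂ = 132.9 mol, ξ₁ = 167.4 mol.
Outlet amounts (n = n₀ + Σ ν·ξ):
  C: 770 − 1(167.4) − 1(132.9) = 469.7
  E: 0 + 1(167.4) = 167.4
  A: 0 + 1(132.9) = 132.9
  B: 0 + 1(132.9) = 132.9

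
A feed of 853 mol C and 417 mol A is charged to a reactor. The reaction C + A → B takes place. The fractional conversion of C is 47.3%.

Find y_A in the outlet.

C reacted = 0.473 × 853 = 403.5 mol; ν_C = −1, so ξ = 403.5/1 = 403.5 mol.
Outlet amounts (n = n₀ + ν ξ):
  C: 853 − 1(403.5) = 449.5
  A: 417 − 1(403.5) = 13.53
  B: 0 + 1(403.5) = 403.5
Total out = 866.5 mol; y_A = 13.53 / 866.5 = 0.01562.

0.0156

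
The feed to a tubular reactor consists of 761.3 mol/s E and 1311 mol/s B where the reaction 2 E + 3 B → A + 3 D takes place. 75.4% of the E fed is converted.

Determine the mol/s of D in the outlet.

861 mol/s

E reacted = 0.754 × 761.3 = 574 mol/s; ν_E = −2, so ξ = 574/2 = 287 mol/s.
Outlet amounts (n = n₀ + ν ξ):
  E: 761.3 − 2(287) = 187.3
  B: 1311 − 3(287) = 450
  A: 0 + 1(287) = 287
  D: 0 + 3(287) = 861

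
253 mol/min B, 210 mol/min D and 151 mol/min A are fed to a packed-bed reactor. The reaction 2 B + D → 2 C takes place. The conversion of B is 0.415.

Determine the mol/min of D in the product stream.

158 mol/min

B reacted = 0.415 × 253 = 105 mol/min; ν_B = −2, so ξ = 105/2 = 52.5 mol/min.
Outlet amounts (n = n₀ + ν ξ):
  B: 253 − 2(52.5) = 148
  D: 210 − 1(52.5) = 157.5
  C: 0 + 2(52.5) = 105
  A: 151 (inert)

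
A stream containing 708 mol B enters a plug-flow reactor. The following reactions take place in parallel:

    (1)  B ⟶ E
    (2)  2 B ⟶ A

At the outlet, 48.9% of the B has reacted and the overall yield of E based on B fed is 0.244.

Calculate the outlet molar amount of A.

Yield of E: 1ξ₁ / 708 = 0.244 → ξ₁ = 172.8 mol.
Conversion of B: 1ξ₁ + 2ξ₂ = 0.489 × 708 = 346.2 → ξ₂ = 86.73 mol.
Outlet amounts (n = n₀ + Σ ν·ξ):
  B: 708 − 1(172.8) − 2(86.73) = 361.8
  E: 0 + 1(172.8) = 172.8
  A: 0 + 1(86.73) = 86.73

86.7 mol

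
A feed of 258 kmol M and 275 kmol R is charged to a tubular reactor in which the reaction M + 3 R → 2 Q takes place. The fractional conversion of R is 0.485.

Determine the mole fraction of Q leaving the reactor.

0.2

R reacted = 0.485 × 275 = 133.4 kmol; ν_R = −3, so ξ = 133.4/3 = 44.46 kmol.
Outlet amounts (n = n₀ + ν ξ):
  M: 258 − 1(44.46) = 213.5
  R: 275 − 3(44.46) = 141.6
  Q: 0 + 2(44.46) = 88.92
Total out = 444.1 kmol; y_Q = 88.92 / 444.1 = 0.2002.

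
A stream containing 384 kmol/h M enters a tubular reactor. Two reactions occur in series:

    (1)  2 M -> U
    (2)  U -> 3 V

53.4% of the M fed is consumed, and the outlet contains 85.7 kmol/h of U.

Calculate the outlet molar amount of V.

Conversion of M: M consumed = 2ξ₁ = 0.534 × 384 → ξ₁ = 102.5 kmol/h.
U balance: n_U = 0 + 1ξ₁ − 1ξ₂ = 85.7 → ξ₂ = (1·102.5 − 85.7)/1 = 16.83 kmol/h.
Outlet amounts (n = n₀ + Σ ν·ξ):
  M: 384 − 2(102.5) = 178.9
  U: 0 + 1(102.5) − 1(16.83) = 85.7
  V: 0 + 3(16.83) = 50.48

50.5 kmol/h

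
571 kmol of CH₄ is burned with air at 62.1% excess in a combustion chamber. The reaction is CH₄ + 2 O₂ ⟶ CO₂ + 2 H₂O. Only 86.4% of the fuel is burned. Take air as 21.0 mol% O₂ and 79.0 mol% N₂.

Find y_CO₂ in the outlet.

0.0526

Stoichiometric O₂ = 2 × 571 = 1142 kmol; O₂ fed = 1142 × 1.621 = 1851 kmol.
N₂ fed = 1851 × 79/21 = 6964 kmol.
Fuel reacted = 0.864 × 571 → ξ = 493.3 kmol.
Outlet (n = n₀ + ν ξ):
  CH₄: 571 − 1(493.3) = 77.66
  O₂: 1851 − 2(493.3) = 864.5
  N₂: 6964 (inert)
  CO₂: 0 + 1(493.3) = 493.3
  H₂O: 0 + 2(493.3) = 986.7
Total out = 9386 kmol; y_CO₂ = 493.3 / 9386 = 0.05256.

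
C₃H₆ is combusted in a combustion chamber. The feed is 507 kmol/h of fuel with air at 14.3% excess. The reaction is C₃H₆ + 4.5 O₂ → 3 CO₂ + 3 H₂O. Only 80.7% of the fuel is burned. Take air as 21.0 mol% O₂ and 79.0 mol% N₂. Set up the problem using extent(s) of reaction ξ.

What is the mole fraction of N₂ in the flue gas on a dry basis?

0.824

Stoichiometric O₂ = 4.5 × 507 = 2282 kmol/h; O₂ fed = 2282 × 1.143 = 2608 kmol/h.
N₂ fed = 2608 × 79/21 = 9810 kmol/h.
Fuel reacted = 0.807 × 507 → ξ = 409.1 kmol/h.
Outlet (n = n₀ + ν ξ):
  C₃H₆: 507 − 1(409.1) = 97.85
  O₂: 2608 − 4.5(409.1) = 766.6
  N₂: 9810 (inert)
  CO₂: 0 + 3(409.1) = 1227
  H₂O: 0 + 3(409.1) = 1227
Dry total = 11900 kmol/h; y_N₂ (dry) = 9810 / 11900 = 0.8242.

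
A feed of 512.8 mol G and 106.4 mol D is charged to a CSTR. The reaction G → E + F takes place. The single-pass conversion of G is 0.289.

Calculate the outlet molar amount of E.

148 mol

G reacted = 0.289 × 512.8 = 148.2 mol; ν_G = −1, so ξ = 148.2/1 = 148.2 mol.
Outlet amounts (n = n₀ + ν ξ):
  G: 512.8 − 1(148.2) = 364.6
  E: 0 + 1(148.2) = 148.2
  F: 0 + 1(148.2) = 148.2
  D: 106.4 (inert)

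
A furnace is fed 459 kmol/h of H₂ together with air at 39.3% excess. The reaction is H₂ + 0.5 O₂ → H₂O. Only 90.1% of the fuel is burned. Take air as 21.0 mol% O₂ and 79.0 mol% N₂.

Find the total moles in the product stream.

Stoichiometric O₂ = 0.5 × 459 = 229.5 kmol/h; O₂ fed = 229.5 × 1.393 = 319.7 kmol/h.
N₂ fed = 319.7 × 79/21 = 1203 kmol/h.
Fuel reacted = 0.901 × 459 → ξ = 413.6 kmol/h.
Outlet (n = n₀ + ν ξ):
  H₂: 459 − 1(413.6) = 45.44
  O₂: 319.7 − 0.5(413.6) = 112.9
  N₂: 1203 (inert)
  H₂O: 0 + 1(413.6) = 413.6
Total out = 45.44 + 112.9 + 1203 + 413.6 = 1775 kmol/h.

1770 kmol/h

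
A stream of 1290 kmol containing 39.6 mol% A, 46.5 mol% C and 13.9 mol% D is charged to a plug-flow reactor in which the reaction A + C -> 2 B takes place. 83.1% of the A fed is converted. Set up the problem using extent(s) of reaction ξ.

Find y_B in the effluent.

A reacted = 0.831 × 510.8 = 424.5 kmol; ν_A = −1, so ξ = 424.5/1 = 424.5 kmol.
Outlet amounts (n = n₀ + ν ξ):
  A: 510.8 − 1(424.5) = 86.33
  C: 599.9 − 1(424.5) = 175.3
  B: 0 + 2(424.5) = 849
  D: 179.3 (inert)
Total out = 1290 kmol; y_B = 849 / 1290 = 0.6582.

0.658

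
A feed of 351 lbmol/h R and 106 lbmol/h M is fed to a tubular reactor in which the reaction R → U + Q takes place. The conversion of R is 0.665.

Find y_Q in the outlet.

0.338

R reacted = 0.665 × 351 = 233.4 lbmol/h; ν_R = −1, so ξ = 233.4/1 = 233.4 lbmol/h.
Outlet amounts (n = n₀ + ν ξ):
  R: 351 − 1(233.4) = 117.6
  U: 0 + 1(233.4) = 233.4
  Q: 0 + 1(233.4) = 233.4
  M: 106 (inert)
Total out = 690.4 lbmol/h; y_Q = 233.4 / 690.4 = 0.3381.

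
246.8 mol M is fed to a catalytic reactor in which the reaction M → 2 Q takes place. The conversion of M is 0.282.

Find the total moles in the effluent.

316 mol

M reacted = 0.282 × 246.8 = 69.6 mol; ν_M = −1, so ξ = 69.6/1 = 69.6 mol.
Outlet amounts (n = n₀ + ν ξ):
  M: 246.8 − 1(69.6) = 177.2
  Q: 0 + 2(69.6) = 139.2
Total out = 177.2 + 139.2 = 316.4 mol.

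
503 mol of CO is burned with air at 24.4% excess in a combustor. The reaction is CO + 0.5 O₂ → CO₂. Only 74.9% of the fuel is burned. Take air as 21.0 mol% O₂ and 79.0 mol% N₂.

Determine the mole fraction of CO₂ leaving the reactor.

Stoichiometric O₂ = 0.5 × 503 = 251.5 mol; O₂ fed = 251.5 × 1.244 = 312.9 mol.
N₂ fed = 312.9 × 79/21 = 1177 mol.
Fuel reacted = 0.749 × 503 → ξ = 376.7 mol.
Outlet (n = n₀ + ν ξ):
  CO: 503 − 1(376.7) = 126.3
  O₂: 312.9 − 0.5(376.7) = 124.5
  N₂: 1177 (inert)
  CO₂: 0 + 1(376.7) = 376.7
Total out = 1804 mol; y_CO₂ = 376.7 / 1804 = 0.2088.

0.209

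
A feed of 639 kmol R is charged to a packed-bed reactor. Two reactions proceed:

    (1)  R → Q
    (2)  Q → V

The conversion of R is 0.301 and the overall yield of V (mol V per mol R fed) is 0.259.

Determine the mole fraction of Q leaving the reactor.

Conversion of R: R consumed = 1ξ₁ = 0.301 × 639 → ξ₁ = 192.3 kmol.
Yield of V: 1ξ₂ / 639 = 0.259 → ξ₂ = 165.5 kmol.
Outlet amounts (n = n₀ + Σ ν·ξ):
  R: 639 − 1(192.3) = 446.7
  Q: 0 + 1(192.3) − 1(165.5) = 26.84
  V: 0 + 1(165.5) = 165.5
Total out = 639 kmol; y_Q = 26.84 / 639 = 0.042.

0.042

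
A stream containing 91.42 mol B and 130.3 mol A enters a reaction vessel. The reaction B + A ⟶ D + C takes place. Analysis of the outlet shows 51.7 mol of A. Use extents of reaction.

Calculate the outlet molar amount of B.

12.8 mol

For A: n = n₀ − 1ξ → 51.7 = 130.3 − 1ξ, giving ξ = 78.6 mol.
Outlet amounts (n = n₀ + ν ξ):
  B: 91.42 − 1(78.6) = 12.82
  A: 130.3 − 1(78.6) = 51.7
  D: 0 + 1(78.6) = 78.6
  C: 0 + 1(78.6) = 78.6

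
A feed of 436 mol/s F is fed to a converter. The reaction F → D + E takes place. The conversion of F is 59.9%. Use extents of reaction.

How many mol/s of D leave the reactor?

261 mol/s

F reacted = 0.599 × 436 = 261.2 mol/s; ν_F = −1, so ξ = 261.2/1 = 261.2 mol/s.
Outlet amounts (n = n₀ + ν ξ):
  F: 436 − 1(261.2) = 174.8
  D: 0 + 1(261.2) = 261.2
  E: 0 + 1(261.2) = 261.2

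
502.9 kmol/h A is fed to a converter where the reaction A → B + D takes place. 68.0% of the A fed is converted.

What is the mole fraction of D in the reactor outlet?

A reacted = 0.68 × 502.9 = 342 kmol/h; ν_A = −1, so ξ = 342/1 = 342 kmol/h.
Outlet amounts (n = n₀ + ν ξ):
  A: 502.9 − 1(342) = 160.9
  B: 0 + 1(342) = 342
  D: 0 + 1(342) = 342
Total out = 844.9 kmol/h; y_D = 342 / 844.9 = 0.4048.

0.405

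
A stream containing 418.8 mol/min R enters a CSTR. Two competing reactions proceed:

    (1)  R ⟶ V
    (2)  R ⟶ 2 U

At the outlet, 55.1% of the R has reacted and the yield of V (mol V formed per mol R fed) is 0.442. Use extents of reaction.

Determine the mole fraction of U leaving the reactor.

0.197

Yield of V: 1ξ₁ / 418.8 = 0.442 → ξ₁ = 185.1 mol/min.
Conversion of R: 1ξ₁ + 1ξ₂ = 0.551 × 418.8 = 230.8 → ξ₂ = 45.65 mol/min.
Outlet amounts (n = n₀ + Σ ν·ξ):
  R: 418.8 − 1(185.1) − 1(45.65) = 188
  V: 0 + 1(185.1) = 185.1
  U: 0 + 2(45.65) = 91.3
Total out = 464.4 mol/min; y_U = 91.3 / 464.4 = 0.1966.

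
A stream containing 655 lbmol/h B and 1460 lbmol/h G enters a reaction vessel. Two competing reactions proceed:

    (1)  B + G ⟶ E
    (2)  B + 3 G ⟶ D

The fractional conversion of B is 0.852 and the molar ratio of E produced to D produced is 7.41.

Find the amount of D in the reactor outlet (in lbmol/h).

66.4 lbmol/h

Conversion of B: B consumed = 0.852 × 655 = 558.1 lbmol/h = 1ξ₁ + 1ξ₂.
Selectivity: 1ξ₁ / (1ξ₂) = 7.41 → ξ₁ = 7.41 ξ₂.
Substitute: (1·7.41 + 1) ξ₂ = 558.1 → ξ₂ = 66.36 lbmol/h, ξ₁ = 491.7 lbmol/h.
Outlet amounts (n = n₀ + Σ ν·ξ):
  B: 655 − 1(491.7) − 1(66.36) = 96.94
  G: 1460 − 1(491.7) − 3(66.36) = 769.2
  E: 0 + 1(491.7) = 491.7
  D: 0 + 1(66.36) = 66.36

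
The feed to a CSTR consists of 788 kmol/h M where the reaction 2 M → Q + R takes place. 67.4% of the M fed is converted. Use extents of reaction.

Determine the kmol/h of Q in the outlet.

266 kmol/h

M reacted = 0.674 × 788 = 531.1 kmol/h; ν_M = −2, so ξ = 531.1/2 = 265.6 kmol/h.
Outlet amounts (n = n₀ + ν ξ):
  M: 788 − 2(265.6) = 256.9
  Q: 0 + 1(265.6) = 265.6
  R: 0 + 1(265.6) = 265.6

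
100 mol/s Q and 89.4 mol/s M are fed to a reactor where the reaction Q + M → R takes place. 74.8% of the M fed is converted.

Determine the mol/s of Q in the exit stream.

33.1 mol/s

M reacted = 0.748 × 89.4 = 66.87 mol/s; ν_M = −1, so ξ = 66.87/1 = 66.87 mol/s.
Outlet amounts (n = n₀ + ν ξ):
  Q: 100 − 1(66.87) = 33.13
  M: 89.4 − 1(66.87) = 22.53
  R: 0 + 1(66.87) = 66.87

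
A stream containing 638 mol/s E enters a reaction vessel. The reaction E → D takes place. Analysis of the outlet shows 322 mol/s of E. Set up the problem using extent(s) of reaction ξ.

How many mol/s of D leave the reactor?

For E: n = n₀ − 1ξ → 322 = 638 − 1ξ, giving ξ = 316 mol/s.
Outlet amounts (n = n₀ + ν ξ):
  E: 638 − 1(316) = 322
  D: 0 + 1(316) = 316

316 mol/s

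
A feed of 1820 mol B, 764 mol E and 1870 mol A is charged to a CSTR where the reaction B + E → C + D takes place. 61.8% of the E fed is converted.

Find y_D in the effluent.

E reacted = 0.618 × 764 = 472.2 mol; ν_E = −1, so ξ = 472.2/1 = 472.2 mol.
Outlet amounts (n = n₀ + ν ξ):
  B: 1820 − 1(472.2) = 1348
  E: 764 − 1(472.2) = 291.8
  C: 0 + 1(472.2) = 472.2
  D: 0 + 1(472.2) = 472.2
  A: 1870 (inert)
Total out = 4454 mol; y_D = 472.2 / 4454 = 0.106.

0.106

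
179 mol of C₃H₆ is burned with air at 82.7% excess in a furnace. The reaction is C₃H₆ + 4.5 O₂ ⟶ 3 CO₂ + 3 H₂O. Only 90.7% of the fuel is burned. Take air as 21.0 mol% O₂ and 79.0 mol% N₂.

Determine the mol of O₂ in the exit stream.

Stoichiometric O₂ = 4.5 × 179 = 805.5 mol; O₂ fed = 805.5 × 1.827 = 1472 mol.
N₂ fed = 1472 × 79/21 = 5536 mol.
Fuel reacted = 0.907 × 179 → ξ = 162.4 mol.
Outlet (n = n₀ + ν ξ):
  C₃H₆: 179 − 1(162.4) = 16.65
  O₂: 1472 − 4.5(162.4) = 741.1
  N₂: 5536 (inert)
  CO₂: 0 + 3(162.4) = 487.1
  H₂O: 0 + 3(162.4) = 487.1

741 mol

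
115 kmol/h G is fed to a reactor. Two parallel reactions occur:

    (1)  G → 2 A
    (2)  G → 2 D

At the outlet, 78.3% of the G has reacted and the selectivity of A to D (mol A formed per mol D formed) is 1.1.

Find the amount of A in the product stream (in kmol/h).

94.3 kmol/h

Conversion of G: G consumed = 0.783 × 115 = 90.05 kmol/h = 1ξ₁ + 1ξ₂.
Selectivity: 2ξ₁ / (2ξ₂) = 1.1 → ξ₁ = 1.1 ξ₂.
Substitute: (1·1.1 + 1) ξ₂ = 90.05 → ξ₂ = 42.88 kmol/h, ξ₁ = 47.17 kmol/h.
Outlet amounts (n = n₀ + Σ ν·ξ):
  G: 115 − 1(47.17) − 1(42.88) = 24.95
  A: 0 + 2(47.17) = 94.33
  D: 0 + 2(42.88) = 85.76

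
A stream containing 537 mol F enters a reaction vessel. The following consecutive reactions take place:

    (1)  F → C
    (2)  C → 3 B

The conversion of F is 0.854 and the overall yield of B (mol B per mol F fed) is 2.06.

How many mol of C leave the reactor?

89.9 mol

Conversion of F: F consumed = 1ξ₁ = 0.854 × 537 → ξ₁ = 458.6 mol.
Yield of B: 3ξ₂ / 537 = 2.06 → ξ₂ = 368.7 mol.
Outlet amounts (n = n₀ + Σ ν·ξ):
  F: 537 − 1(458.6) = 78.4
  C: 0 + 1(458.6) − 1(368.7) = 89.86
  B: 0 + 3(368.7) = 1106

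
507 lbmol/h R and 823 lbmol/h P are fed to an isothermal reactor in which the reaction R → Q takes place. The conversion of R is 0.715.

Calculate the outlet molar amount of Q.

363 lbmol/h

R reacted = 0.715 × 507 = 362.5 lbmol/h; ν_R = −1, so ξ = 362.5/1 = 362.5 lbmol/h.
Outlet amounts (n = n₀ + ν ξ):
  R: 507 − 1(362.5) = 144.5
  Q: 0 + 1(362.5) = 362.5
  P: 823 (inert)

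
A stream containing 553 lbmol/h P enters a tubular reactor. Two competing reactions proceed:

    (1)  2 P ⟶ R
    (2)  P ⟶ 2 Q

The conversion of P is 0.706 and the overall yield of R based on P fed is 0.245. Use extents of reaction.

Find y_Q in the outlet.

Yield of R: 1ξ₁ / 553 = 0.245 → ξ₁ = 135.5 lbmol/h.
Conversion of P: 2ξ₁ + 1ξ₂ = 0.706 × 553 = 390.4 → ξ₂ = 119.4 lbmol/h.
Outlet amounts (n = n₀ + Σ ν·ξ):
  P: 553 − 2(135.5) − 1(119.4) = 162.6
  R: 0 + 1(135.5) = 135.5
  Q: 0 + 2(119.4) = 238.9
Total out = 537 lbmol/h; y_Q = 238.9 / 537 = 0.4449.

0.445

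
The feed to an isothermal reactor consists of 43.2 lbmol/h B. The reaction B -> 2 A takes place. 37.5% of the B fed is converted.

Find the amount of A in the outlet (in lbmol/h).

32.4 lbmol/h

B reacted = 0.375 × 43.2 = 16.2 lbmol/h; ν_B = −1, so ξ = 16.2/1 = 16.2 lbmol/h.
Outlet amounts (n = n₀ + ν ξ):
  B: 43.2 − 1(16.2) = 27
  A: 0 + 2(16.2) = 32.4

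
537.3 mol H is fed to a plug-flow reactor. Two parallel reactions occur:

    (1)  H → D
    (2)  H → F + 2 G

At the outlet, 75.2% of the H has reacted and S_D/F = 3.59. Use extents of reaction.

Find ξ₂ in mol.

Conversion of H: H consumed = 0.752 × 537.3 = 404 mol = 1ξ₁ + 1ξ₂.
Selectivity: 1ξ₁ / (1ξ₂) = 3.59 → ξ₁ = 3.59 ξ₂.
Substitute: (1·3.59 + 1) ξ₂ = 404 → ξ₂ = 88.03 mol, ξ₁ = 316 mol.
Outlet amounts (n = n₀ + Σ ν·ξ):
  H: 537.3 − 1(316) − 1(88.03) = 133.3
  D: 0 + 1(316) = 316
  F: 0 + 1(88.03) = 88.03
  G: 0 + 2(88.03) = 176.1

ξ₂ = 88 mol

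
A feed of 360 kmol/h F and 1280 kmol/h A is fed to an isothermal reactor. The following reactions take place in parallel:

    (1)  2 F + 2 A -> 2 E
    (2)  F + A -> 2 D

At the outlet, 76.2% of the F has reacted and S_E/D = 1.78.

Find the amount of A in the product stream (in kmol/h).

1010 kmol/h

Conversion of F: F consumed = 0.762 × 360 = 274.3 kmol/h = 2ξ₁ + 1ξ₂.
Selectivity: 2ξ₁ / (2ξ₂) = 1.78 → ξ₁ = 1.78 ξ₂.
Substitute: (2·1.78 + 1) ξ₂ = 274.3 → ξ₂ = 60.16 kmol/h, ξ₁ = 107.1 kmol/h.
Outlet amounts (n = n₀ + Σ ν·ξ):
  F: 360 − 2(107.1) − 1(60.16) = 85.68
  A: 1280 − 2(107.1) − 1(60.16) = 1006
  E: 0 + 2(107.1) = 214.2
  D: 0 + 2(60.16) = 120.3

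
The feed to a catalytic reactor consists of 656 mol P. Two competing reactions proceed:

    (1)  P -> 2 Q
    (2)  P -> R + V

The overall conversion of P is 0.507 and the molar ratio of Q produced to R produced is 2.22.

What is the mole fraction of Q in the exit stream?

Conversion of P: P consumed = 0.507 × 656 = 332.6 mol = 1ξ₁ + 1ξ₂.
Selectivity: 2ξ₁ / (1ξ₂) = 2.22 → ξ₁ = 1.11 ξ₂.
Substitute: (1·1.11 + 1) ξ₂ = 332.6 → ξ₂ = 157.6 mol, ξ₁ = 175 mol.
Outlet amounts (n = n₀ + Σ ν·ξ):
  P: 656 − 1(175) − 1(157.6) = 323.4
  Q: 0 + 2(175) = 349.9
  R: 0 + 1(157.6) = 157.6
  V: 0 + 1(157.6) = 157.6
Total out = 988.6 mol; y_Q = 349.9 / 988.6 = 0.354.

0.354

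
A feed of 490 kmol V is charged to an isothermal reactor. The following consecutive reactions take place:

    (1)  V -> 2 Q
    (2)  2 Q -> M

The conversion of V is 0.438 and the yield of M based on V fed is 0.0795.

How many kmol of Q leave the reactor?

Conversion of V: V consumed = 1ξ₁ = 0.438 × 490 → ξ₁ = 214.6 kmol.
Yield of M: 1ξ₂ / 490 = 0.0795 → ξ₂ = 38.95 kmol.
Outlet amounts (n = n₀ + Σ ν·ξ):
  V: 490 − 1(214.6) = 275.4
  Q: 0 + 2(214.6) − 2(38.95) = 351.3
  M: 0 + 1(38.95) = 38.95

351 kmol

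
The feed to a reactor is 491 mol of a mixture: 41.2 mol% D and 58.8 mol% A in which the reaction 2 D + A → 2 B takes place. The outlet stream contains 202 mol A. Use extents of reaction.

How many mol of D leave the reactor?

For A: n = n₀ − 1ξ → 202 = 288.7 − 1ξ, giving ξ = 86.71 mol.
Outlet amounts (n = n₀ + ν ξ):
  D: 202.3 − 2(86.71) = 28.88
  A: 288.7 − 1(86.71) = 202
  B: 0 + 2(86.71) = 173.4

28.9 mol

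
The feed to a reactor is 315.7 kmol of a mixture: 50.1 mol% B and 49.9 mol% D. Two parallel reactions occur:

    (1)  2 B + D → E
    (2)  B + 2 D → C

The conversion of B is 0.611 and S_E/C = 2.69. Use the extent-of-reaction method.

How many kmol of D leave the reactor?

86.5 kmol

Conversion of B: B consumed = 0.611 × 158.2 = 96.64 kmol = 2ξ₁ + 1ξ₂.
Selectivity: 1ξ₁ / (1ξ₂) = 2.69 → ξ₁ = 2.69 ξ₂.
Substitute: (2·2.69 + 1) ξ₂ = 96.64 → ξ₂ = 15.15 kmol, ξ₁ = 40.75 kmol.
Outlet amounts (n = n₀ + Σ ν·ξ):
  B: 158.2 − 2(40.75) − 1(15.15) = 61.53
  D: 157.5 − 1(40.75) − 2(15.15) = 86.49
  E: 0 + 1(40.75) = 40.75
  C: 0 + 1(15.15) = 15.15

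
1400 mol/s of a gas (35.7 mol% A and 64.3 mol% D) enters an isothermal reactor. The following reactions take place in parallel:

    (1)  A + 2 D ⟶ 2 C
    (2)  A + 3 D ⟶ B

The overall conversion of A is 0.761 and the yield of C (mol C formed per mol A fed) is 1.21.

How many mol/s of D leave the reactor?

Yield of C: 2ξ₁ / 499.8 = 1.21 → ξ₁ = 302.4 mol/s.
Conversion of A: 1ξ₁ + 1ξ₂ = 0.761 × 499.8 = 380.3 → ξ₂ = 77.97 mol/s.
Outlet amounts (n = n₀ + Σ ν·ξ):
  A: 499.8 − 1(302.4) − 1(77.97) = 119.5
  D: 900.2 − 2(302.4) − 3(77.97) = 61.54
  C: 0 + 2(302.4) = 604.8
  B: 0 + 1(77.97) = 77.97

61.5 mol/s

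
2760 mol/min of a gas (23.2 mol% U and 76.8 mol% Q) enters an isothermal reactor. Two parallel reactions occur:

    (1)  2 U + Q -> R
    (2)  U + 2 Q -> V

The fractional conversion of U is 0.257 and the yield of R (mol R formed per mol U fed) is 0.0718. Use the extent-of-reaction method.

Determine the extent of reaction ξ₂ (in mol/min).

Yield of R: 1ξ₁ / 640.3 = 0.0718 → ξ₁ = 45.97 mol/min.
Conversion of U: 2ξ₁ + 1ξ₂ = 0.257 × 640.3 = 164.6 → ξ₂ = 72.61 mol/min.
Outlet amounts (n = n₀ + Σ ν·ξ):
  U: 640.3 − 2(45.97) − 1(72.61) = 475.8
  Q: 2120 − 1(45.97) − 2(72.61) = 1928
  R: 0 + 1(45.97) = 45.97
  V: 0 + 1(72.61) = 72.61

ξ₂ = 72.6 mol/min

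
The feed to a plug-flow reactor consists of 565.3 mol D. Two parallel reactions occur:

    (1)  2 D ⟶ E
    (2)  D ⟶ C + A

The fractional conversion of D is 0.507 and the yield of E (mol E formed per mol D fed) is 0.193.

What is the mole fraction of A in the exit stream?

Yield of E: 1ξ₁ / 565.3 = 0.193 → ξ₁ = 109.1 mol.
Conversion of D: 2ξ₁ + 1ξ₂ = 0.507 × 565.3 = 286.6 → ξ₂ = 68.4 mol.
Outlet amounts (n = n₀ + Σ ν·ξ):
  D: 565.3 − 2(109.1) − 1(68.4) = 278.7
  E: 0 + 1(109.1) = 109.1
  C: 0 + 1(68.4) = 68.4
  A: 0 + 1(68.4) = 68.4
Total out = 524.6 mol; y_A = 68.4 / 524.6 = 0.1304.

0.13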